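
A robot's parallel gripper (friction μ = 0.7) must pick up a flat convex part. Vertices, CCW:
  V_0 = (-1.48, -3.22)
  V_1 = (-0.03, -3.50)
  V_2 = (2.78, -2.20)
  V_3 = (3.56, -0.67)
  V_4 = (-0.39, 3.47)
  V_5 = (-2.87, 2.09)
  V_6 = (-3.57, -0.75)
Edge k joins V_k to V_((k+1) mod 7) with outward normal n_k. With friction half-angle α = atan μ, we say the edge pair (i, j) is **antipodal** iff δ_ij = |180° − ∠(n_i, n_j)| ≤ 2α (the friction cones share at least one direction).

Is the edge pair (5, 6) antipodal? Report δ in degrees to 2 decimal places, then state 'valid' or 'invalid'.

α = atan 0.7 = 34.99°;  2α = 69.98°
edge 5: e_5 = (-0.70, -2.84);  n_5 = (-0.9709, +0.2393)
edge 6: e_6 = (+2.09, -2.47);  n_6 = (-0.7634, -0.6459)
∠(n_5, n_6) = 54.08°
δ = |180° − 54.08°| = 125.92°
125.92° > 2α = 69.98°  →  invalid

δ = 125.92°, invalid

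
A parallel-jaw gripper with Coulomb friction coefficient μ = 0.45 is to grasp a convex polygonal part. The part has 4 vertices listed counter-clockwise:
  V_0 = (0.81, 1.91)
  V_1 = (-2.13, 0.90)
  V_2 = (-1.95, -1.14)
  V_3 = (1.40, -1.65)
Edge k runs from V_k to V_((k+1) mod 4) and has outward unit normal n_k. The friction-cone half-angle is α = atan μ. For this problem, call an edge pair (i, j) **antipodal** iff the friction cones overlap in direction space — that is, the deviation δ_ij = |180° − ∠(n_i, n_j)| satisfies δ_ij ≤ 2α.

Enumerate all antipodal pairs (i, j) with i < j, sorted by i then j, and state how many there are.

α = atan 0.45 = 24.23°;  2α = 48.46°
n_0 = (-0.3249, +0.9457)
n_1 = (-0.9961, -0.0879)
n_2 = (-0.1505, -0.9886)
n_3 = (+0.9865, +0.1635)
  (0,1): δ = 103.92°  ·
  (0,2): δ = 27.62°  ✓
  (0,3): δ = 80.45°  ·
  (1,2): δ = 103.70°  ·
  (1,3): δ = 4.37°  ✓
  (2,3): δ = 71.93°  ·
antipodal pairs: 2

count = 2; pairs: (0,2), (1,3)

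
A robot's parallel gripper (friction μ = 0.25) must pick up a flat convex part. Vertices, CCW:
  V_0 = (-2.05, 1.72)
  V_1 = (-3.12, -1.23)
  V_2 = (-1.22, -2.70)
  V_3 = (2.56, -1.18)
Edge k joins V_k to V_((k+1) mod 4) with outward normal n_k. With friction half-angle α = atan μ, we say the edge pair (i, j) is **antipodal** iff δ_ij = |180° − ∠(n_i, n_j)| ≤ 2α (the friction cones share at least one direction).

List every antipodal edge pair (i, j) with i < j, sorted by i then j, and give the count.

count = 1; pairs: (1,3)

α = atan 0.25 = 14.04°;  2α = 28.07°
n_0 = (-0.9401, +0.3410)
n_1 = (-0.6119, -0.7909)
n_2 = (+0.3731, -0.9278)
n_3 = (+0.5325, +0.8464)
  (0,1): δ = 107.79°  ·
  (0,2): δ = 48.16°  ·
  (0,3): δ = 77.76°  ·
  (1,2): δ = 120.37°  ·
  (1,3): δ = 5.56°  ✓
  (2,3): δ = 54.08°  ·
antipodal pairs: 1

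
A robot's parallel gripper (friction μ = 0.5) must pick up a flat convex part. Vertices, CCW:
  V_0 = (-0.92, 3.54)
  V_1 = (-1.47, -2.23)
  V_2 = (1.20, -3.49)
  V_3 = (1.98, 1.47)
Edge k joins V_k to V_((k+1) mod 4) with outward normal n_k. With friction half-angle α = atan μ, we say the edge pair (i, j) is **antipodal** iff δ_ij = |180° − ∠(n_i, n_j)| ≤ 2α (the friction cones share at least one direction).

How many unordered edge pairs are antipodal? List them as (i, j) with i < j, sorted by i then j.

count = 2; pairs: (0,2), (1,3)

α = atan 0.5 = 26.57°;  2α = 53.13°
n_0 = (-0.9955, +0.0949)
n_1 = (-0.4268, -0.9044)
n_2 = (+0.9879, -0.1553)
n_3 = (+0.5810, +0.8139)
  (0,1): δ = 109.82°  ·
  (0,2): δ = 3.49°  ✓
  (0,3): δ = 59.93°  ·
  (1,2): δ = 73.67°  ·
  (1,3): δ = 10.26°  ✓
  (2,3): δ = 116.58°  ·
antipodal pairs: 2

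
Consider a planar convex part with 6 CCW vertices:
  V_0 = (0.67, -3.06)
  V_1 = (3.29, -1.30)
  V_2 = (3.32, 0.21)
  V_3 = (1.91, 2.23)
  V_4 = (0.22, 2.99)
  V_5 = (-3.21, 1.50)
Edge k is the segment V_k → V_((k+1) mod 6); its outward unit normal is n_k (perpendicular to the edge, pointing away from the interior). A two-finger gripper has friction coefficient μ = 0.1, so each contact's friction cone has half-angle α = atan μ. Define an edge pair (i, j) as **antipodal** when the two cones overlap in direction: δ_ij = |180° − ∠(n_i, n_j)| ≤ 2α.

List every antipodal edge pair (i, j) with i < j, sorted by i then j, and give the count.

count = 2; pairs: (0,4), (2,5)

α = atan 0.1 = 5.71°;  2α = 11.42°
n_0 = (+0.5576, -0.8301)
n_1 = (+0.9998, -0.0199)
n_2 = (+0.8200, +0.5724)
n_3 = (+0.4101, +0.9120)
n_4 = (-0.3984, +0.9172)
n_5 = (-0.7616, -0.6480)
  (0,1): δ = 125.03°  ·
  (0,2): δ = 88.98°  ·
  (0,3): δ = 58.11°  ·
  (0,4): δ = 10.41°  ✓
  (0,5): δ = 96.50°  ·
  (1,2): δ = 143.95°  ·
  (1,3): δ = 113.08°  ·
  (1,4): δ = 65.38°  ·
  (1,5): δ = 41.53°  ·
  (2,3): δ = 149.13°  ·
  (2,4): δ = 101.44°  ·
  (2,5): δ = 5.48°  ✓
  (3,4): δ = 132.31°  ·
  (3,5): δ = 25.39°  ·
  (4,5): δ = 73.09°  ·
antipodal pairs: 2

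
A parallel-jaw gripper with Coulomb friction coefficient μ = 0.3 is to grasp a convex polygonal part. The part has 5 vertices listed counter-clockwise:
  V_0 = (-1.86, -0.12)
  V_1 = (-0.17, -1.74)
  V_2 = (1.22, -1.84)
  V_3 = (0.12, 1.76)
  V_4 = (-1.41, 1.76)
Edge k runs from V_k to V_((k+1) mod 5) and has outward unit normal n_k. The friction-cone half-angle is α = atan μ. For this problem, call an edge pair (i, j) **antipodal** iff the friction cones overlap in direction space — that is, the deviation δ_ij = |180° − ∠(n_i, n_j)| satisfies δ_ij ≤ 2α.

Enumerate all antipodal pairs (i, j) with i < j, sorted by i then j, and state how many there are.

count = 3; pairs: (0,2), (1,3), (2,4)

α = atan 0.3 = 16.70°;  2α = 33.40°
n_0 = (-0.6920, -0.7219)
n_1 = (-0.0718, -0.9974)
n_2 = (+0.9564, +0.2922)
n_3 = (+0.0000, +1.0000)
n_4 = (-0.9725, +0.2328)
  (0,1): δ = 140.33°  ·
  (0,2): δ = 29.22°  ✓
  (0,3): δ = 43.79°  ·
  (0,4): δ = 120.33°  ·
  (1,2): δ = 68.89°  ·
  (1,3): δ = 4.11°  ✓
  (1,4): δ = 80.65°  ·
  (2,3): δ = 106.99°  ·
  (2,4): δ = 30.45°  ✓
  (3,4): δ = 103.46°  ·
antipodal pairs: 3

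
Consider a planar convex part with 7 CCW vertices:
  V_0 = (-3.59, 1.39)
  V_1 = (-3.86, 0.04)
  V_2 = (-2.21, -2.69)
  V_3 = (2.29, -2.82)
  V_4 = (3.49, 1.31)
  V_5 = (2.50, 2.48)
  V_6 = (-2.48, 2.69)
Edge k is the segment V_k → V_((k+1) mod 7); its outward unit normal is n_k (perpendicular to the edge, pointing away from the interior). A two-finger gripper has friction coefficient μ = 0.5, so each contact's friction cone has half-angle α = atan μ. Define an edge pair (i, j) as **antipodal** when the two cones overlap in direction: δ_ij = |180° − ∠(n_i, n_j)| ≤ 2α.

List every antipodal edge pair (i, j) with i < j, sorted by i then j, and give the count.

α = atan 0.5 = 26.57°;  2α = 53.13°
n_0 = (-0.9806, +0.1961)
n_1 = (-0.8558, -0.5173)
n_2 = (-0.0289, -0.9996)
n_3 = (+0.9603, -0.2790)
n_4 = (+0.7634, +0.6459)
n_5 = (+0.0421, +0.9991)
n_6 = (-0.7605, +0.6493)
  (0,1): δ = 137.54°  ·
  (0,2): δ = 80.34°  ·
  (0,3): δ = 4.89°  ✓
  (0,4): δ = 51.55°  ✓
  (0,5): δ = 98.90°  ·
  (0,6): δ = 150.82°  ·
  (1,2): δ = 122.80°  ·
  (1,3): δ = 47.35°  ✓
  (1,4): δ = 9.09°  ✓
  (1,5): δ = 56.44°  ·
  (1,6): δ = 108.36°  ·
  (2,3): δ = 104.55°  ·
  (2,4): δ = 48.11°  ✓
  (2,5): δ = 0.76°  ✓
  (2,6): δ = 51.16°  ✓
  (3,4): δ = 123.56°  ·
  (3,5): δ = 76.21°  ·
  (3,6): δ = 24.29°  ✓
  (4,5): δ = 132.65°  ·
  (4,6): δ = 80.73°  ·
  (5,6): δ = 128.08°  ·
antipodal pairs: 8

count = 8; pairs: (0,3), (0,4), (1,3), (1,4), (2,4), (2,5), (2,6), (3,6)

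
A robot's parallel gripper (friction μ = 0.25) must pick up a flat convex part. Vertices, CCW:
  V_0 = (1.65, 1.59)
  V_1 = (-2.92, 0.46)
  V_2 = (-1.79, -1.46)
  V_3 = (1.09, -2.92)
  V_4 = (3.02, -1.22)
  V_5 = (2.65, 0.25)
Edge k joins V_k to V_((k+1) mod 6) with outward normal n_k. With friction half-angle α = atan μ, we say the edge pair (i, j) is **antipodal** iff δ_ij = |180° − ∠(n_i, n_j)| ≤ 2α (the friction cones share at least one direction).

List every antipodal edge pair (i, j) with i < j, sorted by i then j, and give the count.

count = 4; pairs: (0,3), (1,4), (1,5), (2,5)

α = atan 0.25 = 14.04°;  2α = 28.07°
n_0 = (-0.2400, +0.9708)
n_1 = (-0.8618, -0.5072)
n_2 = (-0.4522, -0.8919)
n_3 = (+0.6610, -0.7504)
n_4 = (+0.9698, +0.2441)
n_5 = (+0.8014, +0.5981)
  (0,1): δ = 73.41°  ·
  (0,2): δ = 40.77°  ·
  (0,3): δ = 27.49°  ✓
  (0,4): δ = 90.24°  ·
  (0,5): δ = 112.84°  ·
  (1,2): δ = 147.36°  ·
  (1,3): δ = 79.10°  ·
  (1,4): δ = 16.35°  ✓
  (1,5): δ = 6.25°  ✓
  (2,3): δ = 111.74°  ·
  (2,4): δ = 48.99°  ·
  (2,5): δ = 26.38°  ✓
  (3,4): δ = 117.25°  ·
  (3,5): δ = 94.64°  ·
  (4,5): δ = 157.40°  ·
antipodal pairs: 4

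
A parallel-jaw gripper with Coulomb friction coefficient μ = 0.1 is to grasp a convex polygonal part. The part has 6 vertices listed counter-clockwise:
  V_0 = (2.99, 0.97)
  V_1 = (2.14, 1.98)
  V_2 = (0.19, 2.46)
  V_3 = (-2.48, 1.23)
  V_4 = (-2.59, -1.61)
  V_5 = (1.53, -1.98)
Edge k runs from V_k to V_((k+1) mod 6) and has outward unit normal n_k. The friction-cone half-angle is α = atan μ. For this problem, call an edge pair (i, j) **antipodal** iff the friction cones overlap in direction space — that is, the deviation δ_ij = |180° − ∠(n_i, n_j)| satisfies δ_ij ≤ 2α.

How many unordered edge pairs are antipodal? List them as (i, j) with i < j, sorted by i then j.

α = atan 0.1 = 5.71°;  2α = 11.42°
n_0 = (+0.7651, +0.6439)
n_1 = (+0.2390, +0.9710)
n_2 = (-0.4184, +0.9083)
n_3 = (-0.9993, +0.0387)
n_4 = (-0.0894, -0.9960)
n_5 = (+0.8962, -0.4436)
  (0,1): δ = 143.91°  ·
  (0,2): δ = 105.35°  ·
  (0,3): δ = 42.30°  ·
  (0,4): δ = 44.78°  ·
  (0,5): δ = 113.59°  ·
  (1,2): δ = 141.44°  ·
  (1,3): δ = 78.39°  ·
  (1,4): δ = 8.70°  ✓
  (1,5): δ = 77.50°  ·
  (2,3): δ = 116.95°  ·
  (2,4): δ = 29.87°  ·
  (2,5): δ = 38.93°  ·
  (3,4): δ = 92.91°  ·
  (3,5): δ = 24.11°  ·
  (4,5): δ = 111.20°  ·
antipodal pairs: 1

count = 1; pairs: (1,4)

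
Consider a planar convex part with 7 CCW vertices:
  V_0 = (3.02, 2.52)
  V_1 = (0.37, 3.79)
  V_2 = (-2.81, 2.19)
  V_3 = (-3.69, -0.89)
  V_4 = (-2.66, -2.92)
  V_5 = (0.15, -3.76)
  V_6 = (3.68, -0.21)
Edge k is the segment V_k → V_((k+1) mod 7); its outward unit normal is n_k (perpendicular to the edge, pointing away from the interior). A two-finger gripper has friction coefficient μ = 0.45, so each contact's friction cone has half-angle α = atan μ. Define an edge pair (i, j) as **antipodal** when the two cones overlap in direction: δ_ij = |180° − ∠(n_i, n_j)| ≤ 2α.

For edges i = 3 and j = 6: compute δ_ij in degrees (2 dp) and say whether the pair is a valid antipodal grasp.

δ = 13.31°, valid

α = atan 0.45 = 24.23°;  2α = 48.46°
edge 3: e_3 = (+1.03, -2.03);  n_3 = (-0.8918, -0.4525)
edge 6: e_6 = (-0.66, +2.73);  n_6 = (+0.9720, +0.2350)
∠(n_3, n_6) = 166.69°
δ = |180° − 166.69°| = 13.31°
13.31° ≤ 2α = 48.46°  →  valid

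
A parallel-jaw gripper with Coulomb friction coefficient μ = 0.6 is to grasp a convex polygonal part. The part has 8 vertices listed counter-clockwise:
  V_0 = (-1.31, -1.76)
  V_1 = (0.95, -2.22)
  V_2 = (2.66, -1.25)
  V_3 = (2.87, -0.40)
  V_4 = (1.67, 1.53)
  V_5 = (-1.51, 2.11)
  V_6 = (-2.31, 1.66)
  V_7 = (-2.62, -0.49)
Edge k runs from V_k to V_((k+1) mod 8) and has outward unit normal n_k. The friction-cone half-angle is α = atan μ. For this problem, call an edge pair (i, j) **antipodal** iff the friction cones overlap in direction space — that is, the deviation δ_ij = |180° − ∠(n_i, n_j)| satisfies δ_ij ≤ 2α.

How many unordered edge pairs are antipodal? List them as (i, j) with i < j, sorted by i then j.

count = 12; pairs: (0,3), (0,4), (0,5), (1,4), (1,5), (1,6), (2,5), (2,6), (2,7), (3,6), (3,7), (4,7)

α = atan 0.6 = 30.96°;  2α = 61.93°
n_0 = (-0.1995, -0.9799)
n_1 = (+0.4934, -0.8698)
n_2 = (+0.9708, -0.2398)
n_3 = (+0.8492, +0.5280)
n_4 = (+0.1794, +0.9838)
n_5 = (-0.4903, +0.8716)
n_6 = (-0.9898, +0.1427)
n_7 = (-0.6961, -0.7180)
  (0,1): δ = 138.93°  ·
  (0,2): δ = 92.37°  ·
  (0,3): δ = 46.62°  ✓
  (0,4): δ = 1.17°  ✓
  (0,5): δ = 40.86°  ✓
  (0,6): δ = 93.30°  ·
  (0,7): δ = 147.39°  ·
  (1,2): δ = 133.44°  ·
  (1,3): δ = 87.69°  ·
  (1,4): δ = 39.90°  ✓
  (1,5): δ = 0.21°  ✓
  (1,6): δ = 52.23°  ✓
  (1,7): δ = 106.32°  ·
  (2,3): δ = 134.25°  ·
  (2,4): δ = 86.46°  ·
  (2,5): δ = 46.76°  ✓
  (2,6): δ = 5.67°  ✓
  (2,7): δ = 59.77°  ✓
  (3,4): δ = 132.21°  ·
  (3,5): δ = 92.51°  ·
  (3,6): δ = 40.08°  ✓
  (3,7): δ = 14.02°  ✓
  (4,5): δ = 140.31°  ·
  (4,6): δ = 87.87°  ·
  (4,7): δ = 33.78°  ✓
  (5,6): δ = 127.56°  ·
  (5,7): δ = 73.47°  ·
  (6,7): δ = 125.91°  ·
antipodal pairs: 12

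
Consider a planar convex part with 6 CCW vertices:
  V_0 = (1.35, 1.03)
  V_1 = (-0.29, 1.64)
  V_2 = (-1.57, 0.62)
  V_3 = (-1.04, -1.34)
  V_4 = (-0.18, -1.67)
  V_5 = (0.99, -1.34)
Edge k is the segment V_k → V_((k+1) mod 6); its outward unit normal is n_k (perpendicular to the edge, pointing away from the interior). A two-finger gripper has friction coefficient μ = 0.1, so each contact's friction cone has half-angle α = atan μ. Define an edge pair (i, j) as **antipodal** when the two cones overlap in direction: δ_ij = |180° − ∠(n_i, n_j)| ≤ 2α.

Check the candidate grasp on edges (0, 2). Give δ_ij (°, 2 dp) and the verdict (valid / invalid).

α = atan 0.1 = 5.71°;  2α = 11.42°
edge 0: e_0 = (-1.64, +0.61);  n_0 = (+0.3486, +0.9373)
edge 2: e_2 = (+0.53, -1.96);  n_2 = (-0.9653, -0.2610)
∠(n_0, n_2) = 125.53°
δ = |180° − 125.53°| = 54.47°
54.47° > 2α = 11.42°  →  invalid

δ = 54.47°, invalid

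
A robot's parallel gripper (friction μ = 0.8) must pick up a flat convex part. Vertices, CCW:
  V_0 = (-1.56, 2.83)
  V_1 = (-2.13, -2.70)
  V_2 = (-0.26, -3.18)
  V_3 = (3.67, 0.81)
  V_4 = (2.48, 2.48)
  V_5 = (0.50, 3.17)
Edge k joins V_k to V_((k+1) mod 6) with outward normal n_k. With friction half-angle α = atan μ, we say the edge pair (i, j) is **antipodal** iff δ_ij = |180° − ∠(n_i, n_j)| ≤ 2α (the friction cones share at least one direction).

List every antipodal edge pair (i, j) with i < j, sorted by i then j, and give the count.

count = 8; pairs: (0,2), (0,3), (0,4), (1,3), (1,4), (1,5), (2,4), (2,5)

α = atan 0.8 = 38.66°;  2α = 77.32°
n_0 = (-0.9947, +0.1025)
n_1 = (-0.2486, -0.9686)
n_2 = (+0.7124, -0.7017)
n_3 = (+0.8144, +0.5803)
n_4 = (+0.3291, +0.9443)
n_5 = (-0.1628, +0.9867)
  (0,1): δ = 98.51°  ·
  (0,2): δ = 38.68°  ✓
  (0,3): δ = 41.36°  ✓
  (0,4): δ = 76.67°  ✓
  (0,5): δ = 105.26°  ·
  (1,2): δ = 120.17°  ·
  (1,3): δ = 40.13°  ✓
  (1,4): δ = 4.82°  ✓
  (1,5): δ = 23.77°  ✓
  (2,3): δ = 99.96°  ·
  (2,4): δ = 64.65°  ✓
  (2,5): δ = 36.06°  ✓
  (3,4): δ = 144.69°  ·
  (3,5): δ = 116.10°  ·
  (4,5): δ = 151.42°  ·
antipodal pairs: 8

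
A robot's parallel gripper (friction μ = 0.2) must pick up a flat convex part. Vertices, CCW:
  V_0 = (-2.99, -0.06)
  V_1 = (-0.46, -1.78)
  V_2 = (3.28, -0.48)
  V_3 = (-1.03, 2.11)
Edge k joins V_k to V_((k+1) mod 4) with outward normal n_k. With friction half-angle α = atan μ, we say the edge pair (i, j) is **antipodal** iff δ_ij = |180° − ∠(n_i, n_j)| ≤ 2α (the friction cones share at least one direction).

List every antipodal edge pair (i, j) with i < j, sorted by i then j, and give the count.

count = 1; pairs: (0,2)

α = atan 0.2 = 11.31°;  2α = 22.62°
n_0 = (-0.5622, -0.8270)
n_1 = (+0.3283, -0.9446)
n_2 = (+0.5151, +0.8571)
n_3 = (-0.7421, +0.6703)
  (0,1): δ = 126.62°  ·
  (0,2): δ = 3.21°  ✓
  (0,3): δ = 82.12°  ·
  (1,2): δ = 50.17°  ·
  (1,3): δ = 28.74°  ·
  (2,3): δ = 101.09°  ·
antipodal pairs: 1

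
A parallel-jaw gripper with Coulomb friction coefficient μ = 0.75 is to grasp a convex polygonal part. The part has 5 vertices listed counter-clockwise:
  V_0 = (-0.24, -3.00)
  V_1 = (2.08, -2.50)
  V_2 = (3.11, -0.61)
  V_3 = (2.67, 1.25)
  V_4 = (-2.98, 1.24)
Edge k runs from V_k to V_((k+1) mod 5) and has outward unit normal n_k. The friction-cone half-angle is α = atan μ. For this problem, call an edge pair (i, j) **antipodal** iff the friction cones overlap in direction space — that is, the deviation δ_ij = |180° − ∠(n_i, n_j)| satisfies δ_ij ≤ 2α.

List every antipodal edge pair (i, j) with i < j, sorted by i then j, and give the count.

count = 5; pairs: (0,3), (1,3), (1,4), (2,4), (3,4)

α = atan 0.75 = 36.87°;  2α = 73.74°
n_0 = (+0.2107, -0.9776)
n_1 = (+0.8781, -0.4785)
n_2 = (+0.9731, +0.2302)
n_3 = (-0.0018, +1.0000)
n_4 = (-0.8399, -0.5428)
  (0,1): δ = 130.75°  ·
  (0,2): δ = 88.85°  ·
  (0,3): δ = 12.06°  ✓
  (0,4): δ = 110.71°  ·
  (1,2): δ = 138.10°  ·
  (1,3): δ = 61.31°  ✓
  (1,4): δ = 61.46°  ✓
  (2,3): δ = 103.21°  ·
  (2,4): δ = 19.56°  ✓
  (3,4): δ = 57.23°  ✓
antipodal pairs: 5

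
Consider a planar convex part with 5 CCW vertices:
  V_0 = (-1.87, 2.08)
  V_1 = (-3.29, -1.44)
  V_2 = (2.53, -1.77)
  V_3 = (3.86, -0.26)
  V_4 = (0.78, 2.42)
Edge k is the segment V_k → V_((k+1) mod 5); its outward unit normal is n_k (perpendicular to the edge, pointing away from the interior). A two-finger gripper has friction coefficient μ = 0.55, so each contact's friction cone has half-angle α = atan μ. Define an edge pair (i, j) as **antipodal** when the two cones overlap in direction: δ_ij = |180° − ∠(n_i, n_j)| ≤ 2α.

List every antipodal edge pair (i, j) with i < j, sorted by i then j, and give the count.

count = 4; pairs: (0,2), (1,3), (1,4), (2,4)

α = atan 0.55 = 28.81°;  2α = 57.62°
n_0 = (-0.9274, +0.3741)
n_1 = (-0.0566, -0.9984)
n_2 = (+0.7504, -0.6610)
n_3 = (+0.6564, +0.7544)
n_4 = (-0.1273, +0.9919)
  (0,1): δ = 71.28°  ·
  (0,2): δ = 19.40°  ✓
  (0,3): δ = 70.94°  ·
  (0,4): δ = 119.28°  ·
  (1,2): δ = 128.13°  ·
  (1,3): δ = 37.78°  ✓
  (1,4): δ = 10.56°  ✓
  (2,3): δ = 89.65°  ·
  (2,4): δ = 41.32°  ✓
  (3,4): δ = 131.66°  ·
antipodal pairs: 4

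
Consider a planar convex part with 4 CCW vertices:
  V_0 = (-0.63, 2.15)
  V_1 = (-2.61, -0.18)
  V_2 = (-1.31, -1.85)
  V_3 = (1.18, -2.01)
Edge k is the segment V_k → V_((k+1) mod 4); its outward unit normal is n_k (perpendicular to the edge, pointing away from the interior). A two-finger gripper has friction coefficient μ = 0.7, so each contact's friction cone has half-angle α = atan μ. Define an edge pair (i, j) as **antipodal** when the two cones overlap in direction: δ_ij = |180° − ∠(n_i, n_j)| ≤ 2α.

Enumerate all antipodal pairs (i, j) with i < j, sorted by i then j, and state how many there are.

count = 4; pairs: (0,2), (0,3), (1,3), (2,3)

α = atan 0.7 = 34.99°;  2α = 69.98°
n_0 = (-0.7620, +0.6476)
n_1 = (-0.7891, -0.6143)
n_2 = (-0.0641, -0.9979)
n_3 = (+0.9170, +0.3990)
  (0,1): δ = 101.74°  ·
  (0,2): δ = 53.32°  ✓
  (0,3): δ = 63.87°  ✓
  (1,2): δ = 131.58°  ·
  (1,3): δ = 14.39°  ✓
  (2,3): δ = 62.81°  ✓
antipodal pairs: 4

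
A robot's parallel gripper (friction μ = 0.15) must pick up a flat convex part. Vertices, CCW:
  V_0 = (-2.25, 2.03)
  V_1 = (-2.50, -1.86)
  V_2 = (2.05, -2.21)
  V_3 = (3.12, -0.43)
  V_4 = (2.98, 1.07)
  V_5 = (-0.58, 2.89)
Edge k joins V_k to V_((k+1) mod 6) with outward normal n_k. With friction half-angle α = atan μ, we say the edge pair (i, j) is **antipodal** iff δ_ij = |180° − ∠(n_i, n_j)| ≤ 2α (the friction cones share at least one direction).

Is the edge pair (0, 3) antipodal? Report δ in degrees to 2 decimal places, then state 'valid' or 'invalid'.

δ = 9.01°, valid

α = atan 0.15 = 8.53°;  2α = 17.06°
edge 0: e_0 = (-0.25, -3.89);  n_0 = (-0.9979, +0.0641)
edge 3: e_3 = (-0.14, +1.50);  n_3 = (+0.9957, +0.0929)
∠(n_0, n_3) = 170.99°
δ = |180° − 170.99°| = 9.01°
9.01° ≤ 2α = 17.06°  →  valid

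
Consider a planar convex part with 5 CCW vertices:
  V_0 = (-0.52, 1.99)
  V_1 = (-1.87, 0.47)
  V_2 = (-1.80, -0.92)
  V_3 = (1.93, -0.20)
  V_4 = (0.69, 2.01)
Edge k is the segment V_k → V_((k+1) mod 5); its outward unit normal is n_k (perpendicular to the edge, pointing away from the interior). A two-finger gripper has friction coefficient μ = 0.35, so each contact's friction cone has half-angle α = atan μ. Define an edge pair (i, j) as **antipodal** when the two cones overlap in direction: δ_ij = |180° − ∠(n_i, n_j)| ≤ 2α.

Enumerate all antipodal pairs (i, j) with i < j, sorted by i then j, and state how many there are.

count = 3; pairs: (0,2), (1,3), (2,4)

α = atan 0.35 = 19.29°;  2α = 38.58°
n_0 = (-0.7477, +0.6641)
n_1 = (-0.9987, -0.0503)
n_2 = (+0.1895, -0.9819)
n_3 = (+0.8721, +0.4893)
n_4 = (-0.0165, +0.9999)
  (0,1): δ = 135.51°  ·
  (0,2): δ = 37.46°  ✓
  (0,3): δ = 70.91°  ·
  (0,4): δ = 132.56°  ·
  (1,2): δ = 81.96°  ·
  (1,3): δ = 26.41°  ✓
  (1,4): δ = 88.06°  ·
  (2,3): δ = 71.63°  ·
  (2,4): δ = 9.98°  ✓
  (3,4): δ = 118.35°  ·
antipodal pairs: 3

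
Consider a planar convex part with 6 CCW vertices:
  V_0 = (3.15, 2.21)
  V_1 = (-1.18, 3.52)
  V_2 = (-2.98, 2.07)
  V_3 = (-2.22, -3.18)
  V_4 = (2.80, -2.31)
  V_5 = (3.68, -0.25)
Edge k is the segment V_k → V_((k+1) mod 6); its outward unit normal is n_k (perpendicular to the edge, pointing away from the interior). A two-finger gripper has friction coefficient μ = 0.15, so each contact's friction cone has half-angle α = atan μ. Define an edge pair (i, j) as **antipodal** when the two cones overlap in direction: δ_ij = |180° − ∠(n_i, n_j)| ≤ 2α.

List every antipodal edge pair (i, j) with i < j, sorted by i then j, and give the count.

α = atan 0.15 = 8.53°;  2α = 17.06°
n_0 = (+0.2896, +0.9572)
n_1 = (-0.6273, +0.7788)
n_2 = (-0.9897, -0.1433)
n_3 = (+0.1708, -0.9853)
n_4 = (+0.9196, -0.3928)
n_5 = (+0.9776, +0.2106)
  (0,1): δ = 124.31°  ·
  (0,2): δ = 64.93°  ·
  (0,3): δ = 26.66°  ·
  (0,4): δ = 83.70°  ·
  (0,5): δ = 118.99°  ·
  (1,2): δ = 120.62°  ·
  (1,3): δ = 29.02°  ·
  (1,4): δ = 28.02°  ·
  (1,5): δ = 63.30°  ·
  (2,3): δ = 88.40°  ·
  (2,4): δ = 31.37°  ·
  (2,5): δ = 3.92°  ✓
  (3,4): δ = 122.96°  ·
  (3,5): δ = 87.67°  ·
  (4,5): δ = 144.71°  ·
antipodal pairs: 1

count = 1; pairs: (2,5)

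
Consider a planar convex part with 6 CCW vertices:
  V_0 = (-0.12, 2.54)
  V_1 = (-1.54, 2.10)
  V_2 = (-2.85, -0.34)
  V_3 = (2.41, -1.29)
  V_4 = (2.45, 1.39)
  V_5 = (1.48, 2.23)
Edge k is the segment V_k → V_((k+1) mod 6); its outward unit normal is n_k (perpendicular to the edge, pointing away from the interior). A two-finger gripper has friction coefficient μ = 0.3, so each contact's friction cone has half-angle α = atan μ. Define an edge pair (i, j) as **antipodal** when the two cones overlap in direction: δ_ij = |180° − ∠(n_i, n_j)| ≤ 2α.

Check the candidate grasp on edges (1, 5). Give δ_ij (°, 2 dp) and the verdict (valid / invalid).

α = atan 0.3 = 16.70°;  2α = 33.40°
edge 1: e_1 = (-1.31, -2.44);  n_1 = (-0.8811, +0.4730)
edge 5: e_5 = (-1.60, +0.31);  n_5 = (+0.1902, +0.9817)
∠(n_1, n_5) = 72.73°
δ = |180° − 72.73°| = 107.27°
107.27° > 2α = 33.40°  →  invalid

δ = 107.27°, invalid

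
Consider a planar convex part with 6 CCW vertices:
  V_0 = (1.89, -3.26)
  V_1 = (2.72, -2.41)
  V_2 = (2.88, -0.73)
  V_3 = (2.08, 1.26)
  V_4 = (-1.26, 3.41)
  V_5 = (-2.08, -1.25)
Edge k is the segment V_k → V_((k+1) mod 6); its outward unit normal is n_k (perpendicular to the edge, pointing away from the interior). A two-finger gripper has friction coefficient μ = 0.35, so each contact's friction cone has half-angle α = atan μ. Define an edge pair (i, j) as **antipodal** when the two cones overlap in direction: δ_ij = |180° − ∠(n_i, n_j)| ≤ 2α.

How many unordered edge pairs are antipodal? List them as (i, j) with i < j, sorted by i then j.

count = 4; pairs: (0,4), (1,4), (2,4), (3,5)

α = atan 0.35 = 19.29°;  2α = 38.58°
n_0 = (+0.7155, -0.6986)
n_1 = (+0.9955, -0.0948)
n_2 = (+0.9278, +0.3730)
n_3 = (+0.5413, +0.8409)
n_4 = (-0.9849, +0.1733)
n_5 = (-0.4517, -0.8922)
  (0,1): δ = 141.12°  ·
  (0,2): δ = 113.78°  ·
  (0,3): δ = 78.45°  ·
  (0,4): δ = 34.34°  ✓
  (0,5): δ = 107.46°  ·
  (1,2): δ = 152.66°  ·
  (1,3): δ = 117.33°  ·
  (1,4): δ = 4.54°  ✓
  (1,5): δ = 68.59°  ·
  (2,3): δ = 144.67°  ·
  (2,4): δ = 31.88°  ✓
  (2,5): δ = 41.25°  ·
  (3,4): δ = 67.21°  ·
  (3,5): δ = 5.92°  ✓
  (4,5): δ = 106.87°  ·
antipodal pairs: 4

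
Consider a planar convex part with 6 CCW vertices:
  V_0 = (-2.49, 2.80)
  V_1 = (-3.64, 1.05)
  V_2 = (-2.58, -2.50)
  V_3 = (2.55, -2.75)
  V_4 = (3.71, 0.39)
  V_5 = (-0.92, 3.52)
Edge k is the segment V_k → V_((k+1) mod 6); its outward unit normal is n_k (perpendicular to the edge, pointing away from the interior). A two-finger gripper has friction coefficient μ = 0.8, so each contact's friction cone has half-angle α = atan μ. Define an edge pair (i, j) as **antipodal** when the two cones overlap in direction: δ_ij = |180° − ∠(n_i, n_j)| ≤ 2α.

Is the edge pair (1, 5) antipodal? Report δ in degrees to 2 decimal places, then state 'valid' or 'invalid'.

α = atan 0.8 = 38.66°;  2α = 77.32°
edge 1: e_1 = (+1.06, -3.55);  n_1 = (-0.9582, -0.2861)
edge 5: e_5 = (-1.57, -0.72);  n_5 = (-0.4169, +0.9090)
∠(n_1, n_5) = 81.99°
δ = |180° − 81.99°| = 98.01°
98.01° > 2α = 77.32°  →  invalid

δ = 98.01°, invalid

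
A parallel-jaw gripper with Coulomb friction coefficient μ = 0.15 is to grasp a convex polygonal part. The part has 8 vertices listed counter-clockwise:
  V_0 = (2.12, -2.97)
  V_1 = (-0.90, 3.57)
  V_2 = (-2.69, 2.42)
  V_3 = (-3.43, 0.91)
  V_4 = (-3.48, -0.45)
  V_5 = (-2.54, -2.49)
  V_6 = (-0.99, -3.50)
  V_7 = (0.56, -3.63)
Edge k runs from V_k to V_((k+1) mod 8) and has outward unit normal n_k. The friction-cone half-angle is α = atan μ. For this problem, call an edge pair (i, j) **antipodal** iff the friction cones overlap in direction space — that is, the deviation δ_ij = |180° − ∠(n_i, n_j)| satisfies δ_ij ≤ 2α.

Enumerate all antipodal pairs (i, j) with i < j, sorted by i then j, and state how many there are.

count = 2; pairs: (0,4), (1,7)

α = atan 0.15 = 8.53°;  2α = 17.06°
n_0 = (+0.9079, +0.4192)
n_1 = (-0.5405, +0.8413)
n_2 = (-0.8980, +0.4401)
n_3 = (-0.9993, +0.0367)
n_4 = (-0.9082, -0.4185)
n_5 = (-0.5459, -0.8378)
n_6 = (-0.0836, -0.9965)
n_7 = (+0.3896, -0.9210)
  (0,1): δ = 82.07°  ·
  (0,2): δ = 50.89°  ·
  (0,3): δ = 26.89°  ·
  (0,4): δ = 0.05°  ✓
  (0,5): δ = 32.12°  ·
  (0,6): δ = 60.42°  ·
  (0,7): δ = 88.15°  ·
  (1,2): δ = 148.83°  ·
  (1,3): δ = 124.82°  ·
  (1,4): δ = 97.98°  ·
  (1,5): δ = 65.81°  ·
  (1,6): δ = 37.51°  ·
  (1,7): δ = 9.79°  ✓
  (2,3): δ = 156.00°  ·
  (2,4): δ = 129.15°  ·
  (2,5): δ = 96.98°  ·
  (2,6): δ = 68.69°  ·
  (2,7): δ = 40.96°  ·
  (3,4): δ = 153.15°  ·
  (3,5): δ = 120.98°  ·
  (3,6): δ = 92.69°  ·
  (3,7): δ = 64.96°  ·
  (4,5): δ = 147.83°  ·
  (4,6): δ = 119.53°  ·
  (4,7): δ = 91.81°  ·
  (5,6): δ = 151.71°  ·
  (5,7): δ = 123.98°  ·
  (6,7): δ = 152.27°  ·
antipodal pairs: 2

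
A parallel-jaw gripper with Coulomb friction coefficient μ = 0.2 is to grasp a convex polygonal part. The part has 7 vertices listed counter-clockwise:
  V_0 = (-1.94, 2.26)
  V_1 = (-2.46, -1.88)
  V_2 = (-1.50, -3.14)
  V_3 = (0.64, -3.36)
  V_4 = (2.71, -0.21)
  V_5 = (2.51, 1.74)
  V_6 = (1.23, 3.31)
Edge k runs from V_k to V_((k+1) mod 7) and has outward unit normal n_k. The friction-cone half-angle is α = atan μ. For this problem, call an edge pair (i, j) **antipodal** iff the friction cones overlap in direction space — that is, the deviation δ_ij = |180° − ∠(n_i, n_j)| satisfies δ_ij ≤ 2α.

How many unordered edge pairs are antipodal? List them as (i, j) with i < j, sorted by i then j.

count = 2; pairs: (0,4), (1,5)

α = atan 0.2 = 11.31°;  2α = 22.62°
n_0 = (-0.9922, +0.1246)
n_1 = (-0.7954, -0.6060)
n_2 = (-0.1023, -0.9948)
n_3 = (+0.8357, -0.5492)
n_4 = (+0.9948, +0.1020)
n_5 = (+0.7751, +0.6319)
n_6 = (-0.3144, +0.9493)
  (0,1): δ = 135.54°  ·
  (0,2): δ = 88.71°  ·
  (0,3): δ = 26.15°  ·
  (0,4): δ = 13.02°  ✓
  (0,5): δ = 46.35°  ·
  (0,6): δ = 115.49°  ·
  (1,2): δ = 133.17°  ·
  (1,3): δ = 70.61°  ·
  (1,4): δ = 31.45°  ·
  (1,5): δ = 1.89°  ✓
  (1,6): δ = 71.02°  ·
  (2,3): δ = 117.44°  ·
  (2,4): δ = 78.27°  ·
  (2,5): δ = 44.94°  ·
  (2,6): δ = 24.20°  ·
  (3,4): δ = 140.83°  ·
  (3,5): δ = 107.50°  ·
  (3,6): δ = 38.36°  ·
  (4,5): δ = 146.67°  ·
  (4,6): δ = 77.53°  ·
  (5,6): δ = 110.86°  ·
antipodal pairs: 2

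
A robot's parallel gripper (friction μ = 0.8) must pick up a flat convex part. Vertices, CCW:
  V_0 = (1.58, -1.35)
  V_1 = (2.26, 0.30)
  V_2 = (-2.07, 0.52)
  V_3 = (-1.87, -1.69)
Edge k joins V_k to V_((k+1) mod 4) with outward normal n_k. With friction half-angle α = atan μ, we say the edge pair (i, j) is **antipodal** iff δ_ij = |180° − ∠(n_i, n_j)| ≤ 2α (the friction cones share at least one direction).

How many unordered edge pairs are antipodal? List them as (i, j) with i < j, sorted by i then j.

count = 3; pairs: (0,1), (0,2), (1,3)

α = atan 0.8 = 38.66°;  2α = 77.32°
n_0 = (+0.9246, -0.3810)
n_1 = (+0.0507, +0.9987)
n_2 = (-0.9959, -0.0901)
n_3 = (+0.0981, -0.9952)
  (0,1): δ = 70.51°  ✓
  (0,2): δ = 27.57°  ✓
  (0,3): δ = 118.03°  ·
  (1,2): δ = 81.92°  ·
  (1,3): δ = 8.54°  ✓
  (2,3): δ = 89.54°  ·
antipodal pairs: 3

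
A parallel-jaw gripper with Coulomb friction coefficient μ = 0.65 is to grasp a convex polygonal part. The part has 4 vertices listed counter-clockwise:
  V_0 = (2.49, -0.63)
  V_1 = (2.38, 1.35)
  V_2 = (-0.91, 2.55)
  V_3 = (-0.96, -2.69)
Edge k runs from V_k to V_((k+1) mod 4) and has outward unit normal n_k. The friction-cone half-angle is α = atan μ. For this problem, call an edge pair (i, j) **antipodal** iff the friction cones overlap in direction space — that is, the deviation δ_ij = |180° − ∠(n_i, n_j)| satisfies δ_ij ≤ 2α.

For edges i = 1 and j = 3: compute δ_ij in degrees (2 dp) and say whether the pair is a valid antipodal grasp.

δ = 50.88°, valid

α = atan 0.65 = 33.02°;  2α = 66.05°
edge 1: e_1 = (-3.29, +1.20);  n_1 = (+0.3427, +0.9395)
edge 3: e_3 = (+3.45, +2.06);  n_3 = (+0.5127, -0.8586)
∠(n_1, n_3) = 129.12°
δ = |180° − 129.12°| = 50.88°
50.88° ≤ 2α = 66.05°  →  valid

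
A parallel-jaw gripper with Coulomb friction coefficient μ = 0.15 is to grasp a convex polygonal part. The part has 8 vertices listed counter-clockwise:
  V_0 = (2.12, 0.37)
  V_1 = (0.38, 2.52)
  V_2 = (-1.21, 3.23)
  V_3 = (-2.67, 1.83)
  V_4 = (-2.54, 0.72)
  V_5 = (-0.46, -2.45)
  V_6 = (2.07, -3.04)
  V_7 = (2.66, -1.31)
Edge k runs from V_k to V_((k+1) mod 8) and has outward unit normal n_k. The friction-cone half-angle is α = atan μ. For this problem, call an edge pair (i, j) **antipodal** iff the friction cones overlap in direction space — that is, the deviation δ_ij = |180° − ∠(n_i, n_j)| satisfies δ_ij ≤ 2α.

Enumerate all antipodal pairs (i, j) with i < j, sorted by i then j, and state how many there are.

α = atan 0.15 = 8.53°;  2α = 17.06°
n_0 = (+0.7773, +0.6291)
n_1 = (+0.4077, +0.9131)
n_2 = (-0.6921, +0.7218)
n_3 = (-0.9932, -0.1163)
n_4 = (-0.8361, -0.5486)
n_5 = (-0.2271, -0.9739)
n_6 = (+0.9465, -0.3228)
n_7 = (+0.9520, +0.3060)
  (0,1): δ = 153.05°  ·
  (0,2): δ = 85.19°  ·
  (0,3): δ = 32.30°  ·
  (0,4): δ = 5.71°  ✓
  (0,5): δ = 37.89°  ·
  (0,6): δ = 122.19°  ·
  (0,7): δ = 158.84°  ·
  (1,2): δ = 112.14°  ·
  (1,3): δ = 59.26°  ·
  (1,4): δ = 32.67°  ·
  (1,5): δ = 10.94°  ✓
  (1,6): δ = 95.23°  ·
  (1,7): δ = 131.88°  ·
  (2,3): δ = 127.12°  ·
  (2,4): δ = 100.53°  ·
  (2,5): δ = 56.93°  ·
  (2,6): δ = 27.37°  ·
  (2,7): δ = 64.02°  ·
  (3,4): δ = 153.41°  ·
  (3,5): δ = 109.81°  ·
  (3,6): δ = 25.51°  ·
  (3,7): δ = 11.14°  ✓
  (4,5): δ = 136.40°  ·
  (4,6): δ = 52.10°  ·
  (4,7): δ = 15.45°  ✓
  (5,6): δ = 95.70°  ·
  (5,7): δ = 59.05°  ·
  (6,7): δ = 143.35°  ·
antipodal pairs: 4

count = 4; pairs: (0,4), (1,5), (3,7), (4,7)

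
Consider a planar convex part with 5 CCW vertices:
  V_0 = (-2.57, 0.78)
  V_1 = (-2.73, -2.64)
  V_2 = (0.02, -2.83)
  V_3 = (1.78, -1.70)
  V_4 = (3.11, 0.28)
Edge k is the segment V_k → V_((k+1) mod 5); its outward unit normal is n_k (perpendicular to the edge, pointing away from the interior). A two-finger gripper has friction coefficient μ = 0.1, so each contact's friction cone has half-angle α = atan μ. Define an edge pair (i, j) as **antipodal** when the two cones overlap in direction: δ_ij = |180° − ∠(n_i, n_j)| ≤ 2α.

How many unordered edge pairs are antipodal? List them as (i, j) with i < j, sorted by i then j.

count = 1; pairs: (1,4)

α = atan 0.1 = 5.71°;  2α = 11.42°
n_0 = (-0.9989, +0.0467)
n_1 = (-0.0689, -0.9976)
n_2 = (+0.5403, -0.8415)
n_3 = (+0.8301, -0.5576)
n_4 = (+0.0877, +0.9961)
  (0,1): δ = 91.27°  ·
  (0,2): δ = 54.62°  ·
  (0,3): δ = 31.21°  ·
  (0,4): δ = 87.65°  ·
  (1,2): δ = 143.35°  ·
  (1,3): δ = 119.94°  ·
  (1,4): δ = 1.08°  ✓
  (2,3): δ = 156.59°  ·
  (2,4): δ = 37.73°  ·
  (3,4): δ = 61.14°  ·
antipodal pairs: 1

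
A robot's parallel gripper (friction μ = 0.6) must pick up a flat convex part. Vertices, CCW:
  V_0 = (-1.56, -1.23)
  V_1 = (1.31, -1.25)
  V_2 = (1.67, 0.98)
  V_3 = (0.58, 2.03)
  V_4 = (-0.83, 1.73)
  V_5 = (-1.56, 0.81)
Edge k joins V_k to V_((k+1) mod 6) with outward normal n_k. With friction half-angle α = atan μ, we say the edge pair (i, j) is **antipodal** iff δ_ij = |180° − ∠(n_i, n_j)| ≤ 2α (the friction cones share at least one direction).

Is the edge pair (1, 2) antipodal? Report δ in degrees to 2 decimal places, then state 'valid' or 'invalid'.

α = atan 0.6 = 30.96°;  2α = 61.93°
edge 1: e_1 = (+0.36, +2.23);  n_1 = (+0.9872, -0.1594)
edge 2: e_2 = (-1.09, +1.05);  n_2 = (+0.6938, +0.7202)
∠(n_1, n_2) = 55.24°
δ = |180° − 55.24°| = 124.76°
124.76° > 2α = 61.93°  →  invalid

δ = 124.76°, invalid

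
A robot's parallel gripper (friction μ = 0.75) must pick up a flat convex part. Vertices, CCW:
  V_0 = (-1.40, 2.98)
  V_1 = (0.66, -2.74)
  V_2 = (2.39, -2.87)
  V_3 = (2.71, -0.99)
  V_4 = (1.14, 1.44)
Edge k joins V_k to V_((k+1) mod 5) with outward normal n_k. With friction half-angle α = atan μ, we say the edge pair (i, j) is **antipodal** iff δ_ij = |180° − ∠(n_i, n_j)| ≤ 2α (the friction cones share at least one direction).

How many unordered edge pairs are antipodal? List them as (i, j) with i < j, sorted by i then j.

count = 5; pairs: (0,2), (0,3), (0,4), (1,3), (1,4)

α = atan 0.75 = 36.87°;  2α = 73.74°
n_0 = (-0.9408, -0.3388)
n_1 = (-0.0749, -0.9972)
n_2 = (+0.9858, -0.1678)
n_3 = (+0.8399, +0.5427)
n_4 = (+0.5185, +0.8551)
  (0,1): δ = 114.10°  ·
  (0,2): δ = 29.47°  ✓
  (0,3): δ = 13.06°  ✓
  (0,4): δ = 38.97°  ✓
  (1,2): δ = 95.36°  ·
  (1,3): δ = 52.84°  ✓
  (1,4): δ = 26.93°  ✓
  (2,3): δ = 137.47°  ·
  (2,4): δ = 111.57°  ·
  (3,4): δ = 154.09°  ·
antipodal pairs: 5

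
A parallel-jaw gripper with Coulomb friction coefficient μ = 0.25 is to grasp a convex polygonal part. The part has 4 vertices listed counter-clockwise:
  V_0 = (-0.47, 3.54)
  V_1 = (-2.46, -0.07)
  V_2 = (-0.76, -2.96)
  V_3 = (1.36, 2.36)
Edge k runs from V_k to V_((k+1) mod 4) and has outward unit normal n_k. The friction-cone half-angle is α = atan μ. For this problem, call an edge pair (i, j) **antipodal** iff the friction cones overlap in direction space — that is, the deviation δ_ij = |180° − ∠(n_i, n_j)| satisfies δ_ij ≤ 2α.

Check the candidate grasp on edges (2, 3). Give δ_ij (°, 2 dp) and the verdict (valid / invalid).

α = atan 0.25 = 14.04°;  2α = 28.07°
edge 2: e_2 = (+2.12, +5.32);  n_2 = (+0.9290, -0.3702)
edge 3: e_3 = (-1.83, +1.18);  n_3 = (+0.5419, +0.8404)
∠(n_2, n_3) = 78.91°
δ = |180° − 78.91°| = 101.09°
101.09° > 2α = 28.07°  →  invalid

δ = 101.09°, invalid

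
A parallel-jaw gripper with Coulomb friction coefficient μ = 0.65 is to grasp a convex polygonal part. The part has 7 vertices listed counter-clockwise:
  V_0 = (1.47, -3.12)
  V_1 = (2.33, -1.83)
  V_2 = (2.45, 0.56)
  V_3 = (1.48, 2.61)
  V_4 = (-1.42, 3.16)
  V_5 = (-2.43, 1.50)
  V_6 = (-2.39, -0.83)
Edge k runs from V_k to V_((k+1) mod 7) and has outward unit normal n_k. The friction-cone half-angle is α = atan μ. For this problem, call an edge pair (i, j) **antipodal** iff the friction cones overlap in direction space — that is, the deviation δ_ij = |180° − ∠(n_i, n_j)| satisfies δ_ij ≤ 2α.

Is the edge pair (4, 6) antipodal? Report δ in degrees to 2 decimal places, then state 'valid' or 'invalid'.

α = atan 0.65 = 33.02°;  2α = 66.05°
edge 4: e_4 = (-1.01, -1.66);  n_4 = (-0.8543, +0.5198)
edge 6: e_6 = (+3.86, -2.29);  n_6 = (-0.5102, -0.8600)
∠(n_4, n_6) = 90.64°
δ = |180° − 90.64°| = 89.36°
89.36° > 2α = 66.05°  →  invalid

δ = 89.36°, invalid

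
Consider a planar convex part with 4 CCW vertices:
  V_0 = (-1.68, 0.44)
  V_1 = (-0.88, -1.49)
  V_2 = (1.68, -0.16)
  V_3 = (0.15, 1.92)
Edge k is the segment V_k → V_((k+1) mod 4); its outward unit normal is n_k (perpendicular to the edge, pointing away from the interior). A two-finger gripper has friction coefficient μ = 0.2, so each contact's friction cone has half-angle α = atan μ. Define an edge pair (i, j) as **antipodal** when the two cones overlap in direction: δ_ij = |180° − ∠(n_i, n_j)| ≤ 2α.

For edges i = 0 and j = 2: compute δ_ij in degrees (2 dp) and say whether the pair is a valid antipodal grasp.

δ = 13.82°, valid

α = atan 0.2 = 11.31°;  2α = 22.62°
edge 0: e_0 = (+0.80, -1.93);  n_0 = (-0.9238, -0.3829)
edge 2: e_2 = (-1.53, +2.08);  n_2 = (+0.8055, +0.5925)
∠(n_0, n_2) = 166.18°
δ = |180° − 166.18°| = 13.82°
13.82° ≤ 2α = 22.62°  →  valid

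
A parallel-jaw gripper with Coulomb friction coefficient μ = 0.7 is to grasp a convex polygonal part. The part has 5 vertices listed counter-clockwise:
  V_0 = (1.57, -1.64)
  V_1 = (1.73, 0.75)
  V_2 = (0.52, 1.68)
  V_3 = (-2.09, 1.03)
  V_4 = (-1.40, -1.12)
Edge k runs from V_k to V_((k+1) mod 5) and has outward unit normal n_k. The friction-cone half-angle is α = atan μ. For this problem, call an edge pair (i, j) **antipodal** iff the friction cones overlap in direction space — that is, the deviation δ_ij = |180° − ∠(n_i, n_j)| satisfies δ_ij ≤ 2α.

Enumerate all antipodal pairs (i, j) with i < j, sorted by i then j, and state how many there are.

α = atan 0.7 = 34.99°;  2α = 69.98°
n_0 = (+0.9978, -0.0668)
n_1 = (+0.6094, +0.7929)
n_2 = (-0.2417, +0.9704)
n_3 = (-0.9522, -0.3056)
n_4 = (-0.1725, -0.9850)
  (0,1): δ = 123.72°  ·
  (0,2): δ = 72.19°  ·
  (0,3): δ = 21.62°  ✓
  (0,4): δ = 83.90°  ·
  (1,2): δ = 128.47°  ·
  (1,3): δ = 34.66°  ✓
  (1,4): δ = 27.61°  ✓
  (2,3): δ = 86.19°  ·
  (2,4): δ = 23.92°  ✓
  (3,4): δ = 117.72°  ·
antipodal pairs: 4

count = 4; pairs: (0,3), (1,3), (1,4), (2,4)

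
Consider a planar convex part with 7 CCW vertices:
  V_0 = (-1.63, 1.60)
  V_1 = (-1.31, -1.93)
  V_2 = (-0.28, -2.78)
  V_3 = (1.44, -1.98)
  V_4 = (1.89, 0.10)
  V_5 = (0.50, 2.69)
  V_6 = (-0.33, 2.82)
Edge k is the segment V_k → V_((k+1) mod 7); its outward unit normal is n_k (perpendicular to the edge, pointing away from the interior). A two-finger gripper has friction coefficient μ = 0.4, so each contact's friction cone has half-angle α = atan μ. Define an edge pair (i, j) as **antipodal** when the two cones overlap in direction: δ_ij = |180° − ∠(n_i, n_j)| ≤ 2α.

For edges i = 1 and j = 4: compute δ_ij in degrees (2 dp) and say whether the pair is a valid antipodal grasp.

δ = 22.25°, valid

α = atan 0.4 = 21.80°;  2α = 43.60°
edge 1: e_1 = (+1.03, -0.85);  n_1 = (-0.6365, -0.7713)
edge 4: e_4 = (-1.39, +2.59);  n_4 = (+0.8811, +0.4729)
∠(n_1, n_4) = 157.75°
δ = |180° − 157.75°| = 22.25°
22.25° ≤ 2α = 43.60°  →  valid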